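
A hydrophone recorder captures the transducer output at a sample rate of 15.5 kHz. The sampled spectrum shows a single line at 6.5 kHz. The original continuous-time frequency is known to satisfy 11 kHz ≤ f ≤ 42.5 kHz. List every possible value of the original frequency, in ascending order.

22 kHz, 24.5 kHz, 37.5 kHz, 40 kHz

Frequencies that alias to 6.5 kHz are k·fs ± 6.5 kHz for integer k ≥ 0.
k=0: 6.5 kHz.
k=1: 9 kHz, 22 kHz.
k=2: 24.5 kHz, 37.5 kHz.
k=3: 40 kHz, 53 kHz.
k=4: 55.5 kHz, 68.5 kHz.
Within [11 kHz, 42.5 kHz]: 22 kHz, 24.5 kHz, 37.5 kHz, 40 kHz.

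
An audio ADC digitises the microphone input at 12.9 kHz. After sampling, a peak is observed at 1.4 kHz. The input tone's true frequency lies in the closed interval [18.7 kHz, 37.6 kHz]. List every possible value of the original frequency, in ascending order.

Frequencies that alias to 1.4 kHz are k·fs ± 1.4 kHz for integer k ≥ 0.
k=0: 1.4 kHz.
k=1: 11.5 kHz, 14.3 kHz.
k=2: 24.4 kHz, 27.2 kHz.
k=3: 37.3 kHz, 40.1 kHz.
k=4: 50.2 kHz, 53 kHz.
Within [18.7 kHz, 37.6 kHz]: 24.4 kHz, 27.2 kHz, 37.3 kHz.

24.4 kHz, 27.2 kHz, 37.3 kHz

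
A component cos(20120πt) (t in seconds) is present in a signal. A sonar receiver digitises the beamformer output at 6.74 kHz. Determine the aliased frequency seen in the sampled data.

3.32 kHz

ω = 20120π rad/s → f = ω/(2π) = 10060 Hz = 10.06 kHz.
10.06 kHz mod fs = 3.32 kHz.
3.32 kHz ≤ fs/2 = 3.37 kHz, appears at 3.32 kHz.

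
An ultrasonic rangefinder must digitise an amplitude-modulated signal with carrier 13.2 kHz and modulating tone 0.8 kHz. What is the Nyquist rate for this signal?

AM sidebands sit at fc ± fm = 12.4 kHz and 14 kHz.
Highest-frequency component: 14 kHz.
Nyquist rate = 2 × 14 kHz = 28 kHz.

28 kHz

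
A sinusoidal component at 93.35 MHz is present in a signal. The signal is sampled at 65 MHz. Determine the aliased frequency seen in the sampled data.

28.35 MHz

93.35 MHz mod fs = 28.35 MHz.
28.35 MHz ≤ fs/2 = 32.5 MHz, appears at 28.35 MHz.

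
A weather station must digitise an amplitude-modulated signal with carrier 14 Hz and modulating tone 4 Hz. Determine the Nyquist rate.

AM sidebands sit at fc ± fm = 10 Hz and 18 Hz.
Highest-frequency component: 18 Hz.
Nyquist rate = 2 × 18 Hz = 36 Hz.

36 Hz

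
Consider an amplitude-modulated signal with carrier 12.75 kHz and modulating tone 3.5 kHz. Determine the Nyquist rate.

32.5 kHz

AM sidebands sit at fc ± fm = 9.25 kHz and 16.25 kHz.
Highest-frequency component: 16.25 kHz.
Nyquist rate = 2 × 16.25 kHz = 32.5 kHz.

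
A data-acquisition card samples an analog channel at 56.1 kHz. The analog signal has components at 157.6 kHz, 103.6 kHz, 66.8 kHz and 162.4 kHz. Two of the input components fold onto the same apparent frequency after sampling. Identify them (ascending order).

fs/2 = 28.05 kHz.
157.6 kHz mod fs = 45.4 kHz.
45.4 kHz > fs/2 = 28.05 kHz, folds to fs − 45.4 kHz = 10.7 kHz.
103.6 kHz mod fs = 47.5 kHz.
47.5 kHz > fs/2 = 28.05 kHz, folds to fs − 47.5 kHz = 8.6 kHz.
66.8 kHz mod fs = 10.7 kHz.
10.7 kHz ≤ fs/2 = 28.05 kHz, appears at 10.7 kHz.
162.4 kHz mod fs = 50.2 kHz.
50.2 kHz > fs/2 = 28.05 kHz, folds to fs − 50.2 kHz = 5.9 kHz.
66.8 kHz and 157.6 kHz both map to 10.7 kHz.

66.8 kHz, 157.6 kHz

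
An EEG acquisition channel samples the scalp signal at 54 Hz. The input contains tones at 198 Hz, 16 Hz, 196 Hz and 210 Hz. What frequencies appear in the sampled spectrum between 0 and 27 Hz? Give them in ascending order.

6 Hz, 16 Hz, 18 Hz, 20 Hz

fs/2 = 27 Hz.
198 Hz mod fs = 36 Hz.
36 Hz > fs/2 = 27 Hz, folds to fs − 36 Hz = 18 Hz.
16 Hz ≤ fs/2 = 27 Hz, passes unchanged.
196 Hz mod fs = 34 Hz.
34 Hz > fs/2 = 27 Hz, folds to fs − 34 Hz = 20 Hz.
210 Hz mod fs = 48 Hz.
48 Hz > fs/2 = 27 Hz, folds to fs − 48 Hz = 6 Hz.
Distinct values: {6 Hz, 16 Hz, 18 Hz, 20 Hz}.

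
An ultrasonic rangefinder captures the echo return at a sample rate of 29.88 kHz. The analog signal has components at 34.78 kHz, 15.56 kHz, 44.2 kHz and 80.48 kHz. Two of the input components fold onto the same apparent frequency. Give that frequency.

fs/2 = 14.94 kHz.
34.78 kHz mod fs = 4.9 kHz.
4.9 kHz ≤ fs/2 = 14.94 kHz, appears at 4.9 kHz.
15.56 kHz > fs/2 = 14.94 kHz, folds to fs − 15.56 kHz = 14.32 kHz.
44.2 kHz mod fs = 14.32 kHz.
14.32 kHz ≤ fs/2 = 14.94 kHz, appears at 14.32 kHz.
80.48 kHz mod fs = 20.72 kHz.
20.72 kHz > fs/2 = 14.94 kHz, folds to fs − 20.72 kHz = 9.16 kHz.
15.56 kHz and 44.2 kHz both map to 14.32 kHz.

14.32 kHz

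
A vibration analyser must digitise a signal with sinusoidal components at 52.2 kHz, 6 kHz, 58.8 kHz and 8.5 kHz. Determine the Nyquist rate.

117.6 kHz

Highest-frequency component: 58.8 kHz.
Nyquist rate = 2 × 58.8 kHz = 117.6 kHz.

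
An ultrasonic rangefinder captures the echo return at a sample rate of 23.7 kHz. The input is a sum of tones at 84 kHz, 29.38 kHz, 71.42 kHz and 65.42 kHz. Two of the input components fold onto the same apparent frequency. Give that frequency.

fs/2 = 11.85 kHz.
84 kHz mod fs = 12.9 kHz.
12.9 kHz > fs/2 = 11.85 kHz, folds to fs − 12.9 kHz = 10.8 kHz.
29.38 kHz mod fs = 5.68 kHz.
5.68 kHz ≤ fs/2 = 11.85 kHz, appears at 5.68 kHz.
71.42 kHz mod fs = 0.32 kHz.
0.32 kHz ≤ fs/2 = 11.85 kHz, appears at 0.32 kHz.
65.42 kHz mod fs = 18.02 kHz.
18.02 kHz > fs/2 = 11.85 kHz, folds to fs − 18.02 kHz = 5.68 kHz.
29.38 kHz and 65.42 kHz both map to 5.68 kHz.

5.68 kHz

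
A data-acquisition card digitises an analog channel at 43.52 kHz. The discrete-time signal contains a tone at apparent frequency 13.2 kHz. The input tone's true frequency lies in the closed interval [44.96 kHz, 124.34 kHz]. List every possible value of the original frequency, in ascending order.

Frequencies that alias to 13.2 kHz are k·fs ± 13.2 kHz for integer k ≥ 0.
k=0: 13.2 kHz.
k=1: 30.32 kHz, 56.72 kHz.
k=2: 73.84 kHz, 100.24 kHz.
k=3: 117.36 kHz, 143.76 kHz.
k=4: 160.88 kHz, 187.28 kHz.
Within [44.96 kHz, 124.34 kHz]: 56.72 kHz, 73.84 kHz, 100.24 kHz, 117.36 kHz.

56.72 kHz, 73.84 kHz, 100.24 kHz, 117.36 kHz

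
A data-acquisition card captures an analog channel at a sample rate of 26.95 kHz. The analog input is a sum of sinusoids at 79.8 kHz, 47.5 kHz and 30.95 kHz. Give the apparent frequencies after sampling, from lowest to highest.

1.05 kHz, 4 kHz, 6.4 kHz

fs/2 = 13.475 kHz.
79.8 kHz mod fs = 25.9 kHz.
25.9 kHz > fs/2 = 13.475 kHz, folds to fs − 25.9 kHz = 1.05 kHz.
47.5 kHz mod fs = 20.55 kHz.
20.55 kHz > fs/2 = 13.475 kHz, folds to fs − 20.55 kHz = 6.4 kHz.
30.95 kHz mod fs = 4 kHz.
4 kHz ≤ fs/2 = 13.475 kHz, appears at 4 kHz.
Distinct values: {1.05 kHz, 4 kHz, 6.4 kHz}.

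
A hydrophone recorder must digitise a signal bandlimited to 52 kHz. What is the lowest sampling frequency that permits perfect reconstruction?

104 kHz

Nyquist rate = 2 × 52 kHz = 104 kHz.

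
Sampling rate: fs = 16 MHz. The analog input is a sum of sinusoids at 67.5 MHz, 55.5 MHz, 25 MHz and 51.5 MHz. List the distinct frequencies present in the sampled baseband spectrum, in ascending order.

3.5 MHz, 7 MHz, 7.5 MHz

fs/2 = 8 MHz.
67.5 MHz mod fs = 3.5 MHz.
3.5 MHz ≤ fs/2 = 8 MHz, appears at 3.5 MHz.
55.5 MHz mod fs = 7.5 MHz.
7.5 MHz ≤ fs/2 = 8 MHz, appears at 7.5 MHz.
25 MHz mod fs = 9 MHz.
9 MHz > fs/2 = 8 MHz, folds to fs − 9 MHz = 7 MHz.
51.5 MHz mod fs = 3.5 MHz.
3.5 MHz ≤ fs/2 = 8 MHz, appears at 3.5 MHz.
Distinct values: {3.5 MHz, 7 MHz, 7.5 MHz}.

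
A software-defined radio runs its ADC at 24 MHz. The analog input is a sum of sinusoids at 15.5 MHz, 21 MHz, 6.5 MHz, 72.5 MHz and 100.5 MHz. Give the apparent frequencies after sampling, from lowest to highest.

0.5 MHz, 3 MHz, 4.5 MHz, 6.5 MHz, 8.5 MHz

fs/2 = 12 MHz.
15.5 MHz > fs/2 = 12 MHz, folds to fs − 15.5 MHz = 8.5 MHz.
21 MHz > fs/2 = 12 MHz, folds to fs − 21 MHz = 3 MHz.
6.5 MHz ≤ fs/2 = 12 MHz, passes unchanged.
72.5 MHz mod fs = 0.5 MHz.
0.5 MHz ≤ fs/2 = 12 MHz, appears at 0.5 MHz.
100.5 MHz mod fs = 4.5 MHz.
4.5 MHz ≤ fs/2 = 12 MHz, appears at 4.5 MHz.
Distinct values: {0.5 MHz, 3 MHz, 4.5 MHz, 6.5 MHz, 8.5 MHz}.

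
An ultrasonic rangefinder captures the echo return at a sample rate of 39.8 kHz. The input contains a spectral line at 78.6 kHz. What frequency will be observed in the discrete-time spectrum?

1 kHz

78.6 kHz mod fs = 38.8 kHz.
38.8 kHz > fs/2 = 19.9 kHz, folds to fs − 38.8 kHz = 1 kHz.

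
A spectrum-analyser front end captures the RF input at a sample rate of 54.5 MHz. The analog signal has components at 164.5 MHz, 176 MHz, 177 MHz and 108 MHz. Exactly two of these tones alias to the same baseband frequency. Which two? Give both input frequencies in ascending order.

fs/2 = 27.25 MHz.
164.5 MHz mod fs = 1 MHz.
1 MHz ≤ fs/2 = 27.25 MHz, appears at 1 MHz.
176 MHz mod fs = 12.5 MHz.
12.5 MHz ≤ fs/2 = 27.25 MHz, appears at 12.5 MHz.
177 MHz mod fs = 13.5 MHz.
13.5 MHz ≤ fs/2 = 27.25 MHz, appears at 13.5 MHz.
108 MHz mod fs = 53.5 MHz.
53.5 MHz > fs/2 = 27.25 MHz, folds to fs − 53.5 MHz = 1 MHz.
108 MHz and 164.5 MHz both map to 1 MHz.

108 MHz, 164.5 MHz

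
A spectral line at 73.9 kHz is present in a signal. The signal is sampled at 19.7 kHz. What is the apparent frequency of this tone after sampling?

73.9 kHz mod fs = 14.8 kHz.
14.8 kHz > fs/2 = 9.85 kHz, folds to fs − 14.8 kHz = 4.9 kHz.

4.9 kHz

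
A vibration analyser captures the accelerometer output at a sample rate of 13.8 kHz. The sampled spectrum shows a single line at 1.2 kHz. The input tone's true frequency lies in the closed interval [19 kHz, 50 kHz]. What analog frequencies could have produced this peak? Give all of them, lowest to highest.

Frequencies that alias to 1.2 kHz are k·fs ± 1.2 kHz for integer k ≥ 0.
k=0: 1.2 kHz.
k=1: 12.6 kHz, 15 kHz.
k=2: 26.4 kHz, 28.8 kHz.
k=3: 40.2 kHz, 42.6 kHz.
k=4: 54 kHz, 56.4 kHz.
Within [19 kHz, 50 kHz]: 26.4 kHz, 28.8 kHz, 40.2 kHz, 42.6 kHz.

26.4 kHz, 28.8 kHz, 40.2 kHz, 42.6 kHz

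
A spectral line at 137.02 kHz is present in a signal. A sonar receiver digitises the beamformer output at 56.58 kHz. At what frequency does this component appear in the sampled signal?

137.02 kHz mod fs = 23.86 kHz.
23.86 kHz ≤ fs/2 = 28.29 kHz, appears at 23.86 kHz.

23.86 kHz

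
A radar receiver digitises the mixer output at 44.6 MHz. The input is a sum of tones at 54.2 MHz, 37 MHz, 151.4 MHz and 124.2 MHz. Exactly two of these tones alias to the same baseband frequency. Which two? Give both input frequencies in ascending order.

fs/2 = 22.3 MHz.
54.2 MHz mod fs = 9.6 MHz.
9.6 MHz ≤ fs/2 = 22.3 MHz, appears at 9.6 MHz.
37 MHz > fs/2 = 22.3 MHz, folds to fs − 37 MHz = 7.6 MHz.
151.4 MHz mod fs = 17.6 MHz.
17.6 MHz ≤ fs/2 = 22.3 MHz, appears at 17.6 MHz.
124.2 MHz mod fs = 35 MHz.
35 MHz > fs/2 = 22.3 MHz, folds to fs − 35 MHz = 9.6 MHz.
54.2 MHz and 124.2 MHz both map to 9.6 MHz.

54.2 MHz, 124.2 MHz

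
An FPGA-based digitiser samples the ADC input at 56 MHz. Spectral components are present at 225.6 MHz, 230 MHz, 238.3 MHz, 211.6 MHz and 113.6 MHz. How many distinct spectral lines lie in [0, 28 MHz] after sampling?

fs/2 = 28 MHz.
225.6 MHz mod fs = 1.6 MHz.
1.6 MHz ≤ fs/2 = 28 MHz, appears at 1.6 MHz.
230 MHz mod fs = 6 MHz.
6 MHz ≤ fs/2 = 28 MHz, appears at 6 MHz.
238.3 MHz mod fs = 14.3 MHz.
14.3 MHz ≤ fs/2 = 28 MHz, appears at 14.3 MHz.
211.6 MHz mod fs = 43.6 MHz.
43.6 MHz > fs/2 = 28 MHz, folds to fs − 43.6 MHz = 12.4 MHz.
113.6 MHz mod fs = 1.6 MHz.
1.6 MHz ≤ fs/2 = 28 MHz, appears at 1.6 MHz.
Distinct values: {1.6 MHz, 6 MHz, 12.4 MHz, 14.3 MHz} → 4.

4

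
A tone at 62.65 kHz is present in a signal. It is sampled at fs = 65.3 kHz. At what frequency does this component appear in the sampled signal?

2.65 kHz

62.65 kHz > fs/2 = 32.65 kHz, folds to fs − 62.65 kHz = 2.65 kHz.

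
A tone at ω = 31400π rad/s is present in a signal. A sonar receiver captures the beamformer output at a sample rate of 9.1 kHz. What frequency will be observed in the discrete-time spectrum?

ω = 31400π rad/s → f = ω/(2π) = 15700 Hz = 15.7 kHz.
15.7 kHz mod fs = 6.6 kHz.
6.6 kHz > fs/2 = 4.55 kHz, folds to fs − 6.6 kHz = 2.5 kHz.

2.5 kHz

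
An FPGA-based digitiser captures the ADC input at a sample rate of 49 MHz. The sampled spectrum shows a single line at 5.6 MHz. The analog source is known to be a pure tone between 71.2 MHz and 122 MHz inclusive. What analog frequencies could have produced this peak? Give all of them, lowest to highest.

92.4 MHz, 103.6 MHz

Frequencies that alias to 5.6 MHz are k·fs ± 5.6 MHz for integer k ≥ 0.
k=0: 5.6 MHz.
k=1: 43.4 MHz, 54.6 MHz.
k=2: 92.4 MHz, 103.6 MHz.
k=3: 141.4 MHz, 152.6 MHz.
Within [71.2 MHz, 122 MHz]: 92.4 MHz, 103.6 MHz.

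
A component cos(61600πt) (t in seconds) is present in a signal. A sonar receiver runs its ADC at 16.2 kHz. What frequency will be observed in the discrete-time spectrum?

ω = 61600π rad/s → f = ω/(2π) = 30800 Hz = 30.8 kHz.
30.8 kHz mod fs = 14.6 kHz.
14.6 kHz > fs/2 = 8.1 kHz, folds to fs − 14.6 kHz = 1.6 kHz.

1.6 kHz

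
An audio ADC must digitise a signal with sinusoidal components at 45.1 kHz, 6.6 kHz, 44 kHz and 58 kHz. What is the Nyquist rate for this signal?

116 kHz

Highest-frequency component: 58 kHz.
Nyquist rate = 2 × 58 kHz = 116 kHz.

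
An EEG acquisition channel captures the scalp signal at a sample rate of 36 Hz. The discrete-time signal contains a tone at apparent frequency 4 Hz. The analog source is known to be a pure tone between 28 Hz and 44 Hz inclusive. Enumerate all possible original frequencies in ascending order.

Frequencies that alias to 4 Hz are k·fs ± 4 Hz for integer k ≥ 0.
k=0: 4 Hz.
k=1: 32 Hz, 40 Hz.
k=2: 68 Hz, 76 Hz.
Within [28 Hz, 44 Hz]: 32 Hz, 40 Hz.

32 Hz, 40 Hz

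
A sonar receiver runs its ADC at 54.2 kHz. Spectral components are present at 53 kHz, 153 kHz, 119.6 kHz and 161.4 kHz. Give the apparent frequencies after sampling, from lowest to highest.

1.2 kHz, 9.6 kHz, 11.2 kHz

fs/2 = 27.1 kHz.
53 kHz > fs/2 = 27.1 kHz, folds to fs − 53 kHz = 1.2 kHz.
153 kHz mod fs = 44.6 kHz.
44.6 kHz > fs/2 = 27.1 kHz, folds to fs − 44.6 kHz = 9.6 kHz.
119.6 kHz mod fs = 11.2 kHz.
11.2 kHz ≤ fs/2 = 27.1 kHz, appears at 11.2 kHz.
161.4 kHz mod fs = 53 kHz.
53 kHz > fs/2 = 27.1 kHz, folds to fs − 53 kHz = 1.2 kHz.
Distinct values: {1.2 kHz, 9.6 kHz, 11.2 kHz}.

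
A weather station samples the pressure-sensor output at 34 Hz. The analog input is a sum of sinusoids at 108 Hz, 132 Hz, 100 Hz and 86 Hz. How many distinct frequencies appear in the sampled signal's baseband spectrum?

fs/2 = 17 Hz.
108 Hz mod fs = 6 Hz.
6 Hz ≤ fs/2 = 17 Hz, appears at 6 Hz.
132 Hz mod fs = 30 Hz.
30 Hz > fs/2 = 17 Hz, folds to fs − 30 Hz = 4 Hz.
100 Hz mod fs = 32 Hz.
32 Hz > fs/2 = 17 Hz, folds to fs − 32 Hz = 2 Hz.
86 Hz mod fs = 18 Hz.
18 Hz > fs/2 = 17 Hz, folds to fs − 18 Hz = 16 Hz.
Distinct values: {2 Hz, 4 Hz, 6 Hz, 16 Hz} → 4.

4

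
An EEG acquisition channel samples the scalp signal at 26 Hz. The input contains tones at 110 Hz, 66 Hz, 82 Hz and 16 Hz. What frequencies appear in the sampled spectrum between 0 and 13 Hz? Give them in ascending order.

fs/2 = 13 Hz.
110 Hz mod fs = 6 Hz.
6 Hz ≤ fs/2 = 13 Hz, appears at 6 Hz.
66 Hz mod fs = 14 Hz.
14 Hz > fs/2 = 13 Hz, folds to fs − 14 Hz = 12 Hz.
82 Hz mod fs = 4 Hz.
4 Hz ≤ fs/2 = 13 Hz, appears at 4 Hz.
16 Hz > fs/2 = 13 Hz, folds to fs − 16 Hz = 10 Hz.
Distinct values: {4 Hz, 6 Hz, 10 Hz, 12 Hz}.

4 Hz, 6 Hz, 10 Hz, 12 Hz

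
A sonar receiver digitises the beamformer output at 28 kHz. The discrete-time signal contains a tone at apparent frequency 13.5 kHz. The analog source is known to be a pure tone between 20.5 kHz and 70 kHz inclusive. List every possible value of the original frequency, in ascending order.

Frequencies that alias to 13.5 kHz are k·fs ± 13.5 kHz for integer k ≥ 0.
k=0: 13.5 kHz.
k=1: 14.5 kHz, 41.5 kHz.
k=2: 42.5 kHz, 69.5 kHz.
k=3: 70.5 kHz, 97.5 kHz.
Within [20.5 kHz, 70 kHz]: 41.5 kHz, 42.5 kHz, 69.5 kHz.

41.5 kHz, 42.5 kHz, 69.5 kHz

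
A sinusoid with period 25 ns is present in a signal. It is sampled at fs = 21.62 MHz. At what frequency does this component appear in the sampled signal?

T = 25 ns → f = 1/T = 40 MHz.
40 MHz mod fs = 18.38 MHz.
18.38 MHz > fs/2 = 10.81 MHz, folds to fs − 18.38 MHz = 3.24 MHz.

3.24 MHz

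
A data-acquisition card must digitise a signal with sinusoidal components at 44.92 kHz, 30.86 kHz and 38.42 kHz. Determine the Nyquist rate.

Highest-frequency component: 44.92 kHz.
Nyquist rate = 2 × 44.92 kHz = 89.84 kHz.

89.84 kHz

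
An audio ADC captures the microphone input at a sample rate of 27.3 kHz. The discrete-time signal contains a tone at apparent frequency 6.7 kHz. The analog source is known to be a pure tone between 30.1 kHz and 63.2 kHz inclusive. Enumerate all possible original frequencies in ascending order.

Frequencies that alias to 6.7 kHz are k·fs ± 6.7 kHz for integer k ≥ 0.
k=0: 6.7 kHz.
k=1: 20.6 kHz, 34 kHz.
k=2: 47.9 kHz, 61.3 kHz.
k=3: 75.2 kHz, 88.6 kHz.
Within [30.1 kHz, 63.2 kHz]: 34 kHz, 47.9 kHz, 61.3 kHz.

34 kHz, 47.9 kHz, 61.3 kHz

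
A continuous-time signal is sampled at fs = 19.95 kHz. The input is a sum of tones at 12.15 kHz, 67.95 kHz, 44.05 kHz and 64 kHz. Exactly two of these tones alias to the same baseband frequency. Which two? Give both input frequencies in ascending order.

44.05 kHz, 64 kHz

fs/2 = 9.975 kHz.
12.15 kHz > fs/2 = 9.975 kHz, folds to fs − 12.15 kHz = 7.8 kHz.
67.95 kHz mod fs = 8.1 kHz.
8.1 kHz ≤ fs/2 = 9.975 kHz, appears at 8.1 kHz.
44.05 kHz mod fs = 4.15 kHz.
4.15 kHz ≤ fs/2 = 9.975 kHz, appears at 4.15 kHz.
64 kHz mod fs = 4.15 kHz.
4.15 kHz ≤ fs/2 = 9.975 kHz, appears at 4.15 kHz.
44.05 kHz and 64 kHz both map to 4.15 kHz.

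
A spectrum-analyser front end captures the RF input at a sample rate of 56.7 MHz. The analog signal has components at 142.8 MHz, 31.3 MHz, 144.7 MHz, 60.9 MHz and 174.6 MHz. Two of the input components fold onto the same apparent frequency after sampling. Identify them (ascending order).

31.3 MHz, 144.7 MHz

fs/2 = 28.35 MHz.
142.8 MHz mod fs = 29.4 MHz.
29.4 MHz > fs/2 = 28.35 MHz, folds to fs − 29.4 MHz = 27.3 MHz.
31.3 MHz > fs/2 = 28.35 MHz, folds to fs − 31.3 MHz = 25.4 MHz.
144.7 MHz mod fs = 31.3 MHz.
31.3 MHz > fs/2 = 28.35 MHz, folds to fs − 31.3 MHz = 25.4 MHz.
60.9 MHz mod fs = 4.2 MHz.
4.2 MHz ≤ fs/2 = 28.35 MHz, appears at 4.2 MHz.
174.6 MHz mod fs = 4.5 MHz.
4.5 MHz ≤ fs/2 = 28.35 MHz, appears at 4.5 MHz.
31.3 MHz and 144.7 MHz both map to 25.4 MHz.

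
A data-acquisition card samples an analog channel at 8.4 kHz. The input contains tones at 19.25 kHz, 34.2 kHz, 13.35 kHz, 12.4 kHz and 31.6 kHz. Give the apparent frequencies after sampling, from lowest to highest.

0.6 kHz, 2 kHz, 2.45 kHz, 3.45 kHz, 4 kHz

fs/2 = 4.2 kHz.
19.25 kHz mod fs = 2.45 kHz.
2.45 kHz ≤ fs/2 = 4.2 kHz, appears at 2.45 kHz.
34.2 kHz mod fs = 0.6 kHz.
0.6 kHz ≤ fs/2 = 4.2 kHz, appears at 0.6 kHz.
13.35 kHz mod fs = 4.95 kHz.
4.95 kHz > fs/2 = 4.2 kHz, folds to fs − 4.95 kHz = 3.45 kHz.
12.4 kHz mod fs = 4 kHz.
4 kHz ≤ fs/2 = 4.2 kHz, appears at 4 kHz.
31.6 kHz mod fs = 6.4 kHz.
6.4 kHz > fs/2 = 4.2 kHz, folds to fs − 6.4 kHz = 2 kHz.
Distinct values: {0.6 kHz, 2 kHz, 2.45 kHz, 3.45 kHz, 4 kHz}.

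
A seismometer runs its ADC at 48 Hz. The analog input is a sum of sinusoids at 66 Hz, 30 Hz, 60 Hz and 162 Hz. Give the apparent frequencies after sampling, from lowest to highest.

12 Hz, 18 Hz

fs/2 = 24 Hz.
66 Hz mod fs = 18 Hz.
18 Hz ≤ fs/2 = 24 Hz, appears at 18 Hz.
30 Hz > fs/2 = 24 Hz, folds to fs − 30 Hz = 18 Hz.
60 Hz mod fs = 12 Hz.
12 Hz ≤ fs/2 = 24 Hz, appears at 12 Hz.
162 Hz mod fs = 18 Hz.
18 Hz ≤ fs/2 = 24 Hz, appears at 18 Hz.
Distinct values: {12 Hz, 18 Hz}.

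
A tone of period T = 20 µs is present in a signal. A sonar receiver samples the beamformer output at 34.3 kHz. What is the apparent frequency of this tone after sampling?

15.7 kHz

T = 20 µs → f = 1/T = 50 kHz.
50 kHz mod fs = 15.7 kHz.
15.7 kHz ≤ fs/2 = 17.15 kHz, appears at 15.7 kHz.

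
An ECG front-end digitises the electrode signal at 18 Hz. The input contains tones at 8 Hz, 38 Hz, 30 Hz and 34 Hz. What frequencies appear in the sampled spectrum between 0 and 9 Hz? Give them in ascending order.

2 Hz, 6 Hz, 8 Hz

fs/2 = 9 Hz.
8 Hz ≤ fs/2 = 9 Hz, passes unchanged.
38 Hz mod fs = 2 Hz.
2 Hz ≤ fs/2 = 9 Hz, appears at 2 Hz.
30 Hz mod fs = 12 Hz.
12 Hz > fs/2 = 9 Hz, folds to fs − 12 Hz = 6 Hz.
34 Hz mod fs = 16 Hz.
16 Hz > fs/2 = 9 Hz, folds to fs − 16 Hz = 2 Hz.
Distinct values: {2 Hz, 6 Hz, 8 Hz}.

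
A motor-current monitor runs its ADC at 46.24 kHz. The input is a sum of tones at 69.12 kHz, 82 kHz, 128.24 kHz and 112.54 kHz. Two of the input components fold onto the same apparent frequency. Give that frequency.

10.48 kHz

fs/2 = 23.12 kHz.
69.12 kHz mod fs = 22.88 kHz.
22.88 kHz ≤ fs/2 = 23.12 kHz, appears at 22.88 kHz.
82 kHz mod fs = 35.76 kHz.
35.76 kHz > fs/2 = 23.12 kHz, folds to fs − 35.76 kHz = 10.48 kHz.
128.24 kHz mod fs = 35.76 kHz.
35.76 kHz > fs/2 = 23.12 kHz, folds to fs − 35.76 kHz = 10.48 kHz.
112.54 kHz mod fs = 20.06 kHz.
20.06 kHz ≤ fs/2 = 23.12 kHz, appears at 20.06 kHz.
82 kHz and 128.24 kHz both map to 10.48 kHz.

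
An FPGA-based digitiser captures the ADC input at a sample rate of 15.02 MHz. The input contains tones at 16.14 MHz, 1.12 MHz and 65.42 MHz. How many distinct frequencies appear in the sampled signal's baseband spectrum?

2

fs/2 = 7.51 MHz.
16.14 MHz mod fs = 1.12 MHz.
1.12 MHz ≤ fs/2 = 7.51 MHz, appears at 1.12 MHz.
1.12 MHz ≤ fs/2 = 7.51 MHz, passes unchanged.
65.42 MHz mod fs = 5.34 MHz.
5.34 MHz ≤ fs/2 = 7.51 MHz, appears at 5.34 MHz.
Distinct values: {1.12 MHz, 5.34 MHz} → 2.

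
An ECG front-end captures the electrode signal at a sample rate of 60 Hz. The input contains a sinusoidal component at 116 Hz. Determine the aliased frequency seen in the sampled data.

4 Hz

116 Hz mod fs = 56 Hz.
56 Hz > fs/2 = 30 Hz, folds to fs − 56 Hz = 4 Hz.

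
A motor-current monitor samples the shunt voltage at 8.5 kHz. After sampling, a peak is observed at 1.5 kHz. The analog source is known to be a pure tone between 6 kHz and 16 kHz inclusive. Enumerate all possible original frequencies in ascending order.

Frequencies that alias to 1.5 kHz are k·fs ± 1.5 kHz for integer k ≥ 0.
k=0: 1.5 kHz.
k=1: 7 kHz, 10 kHz.
k=2: 15.5 kHz, 18.5 kHz.
k=3: 24 kHz, 27 kHz.
Within [6 kHz, 16 kHz]: 7 kHz, 10 kHz, 15.5 kHz.

7 kHz, 10 kHz, 15.5 kHz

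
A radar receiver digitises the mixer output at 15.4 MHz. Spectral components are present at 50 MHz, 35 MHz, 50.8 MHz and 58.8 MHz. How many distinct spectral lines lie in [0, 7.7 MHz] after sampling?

fs/2 = 7.7 MHz.
50 MHz mod fs = 3.8 MHz.
3.8 MHz ≤ fs/2 = 7.7 MHz, appears at 3.8 MHz.
35 MHz mod fs = 4.2 MHz.
4.2 MHz ≤ fs/2 = 7.7 MHz, appears at 4.2 MHz.
50.8 MHz mod fs = 4.6 MHz.
4.6 MHz ≤ fs/2 = 7.7 MHz, appears at 4.6 MHz.
58.8 MHz mod fs = 12.6 MHz.
12.6 MHz > fs/2 = 7.7 MHz, folds to fs − 12.6 MHz = 2.8 MHz.
Distinct values: {2.8 MHz, 3.8 MHz, 4.2 MHz, 4.6 MHz} → 4.

4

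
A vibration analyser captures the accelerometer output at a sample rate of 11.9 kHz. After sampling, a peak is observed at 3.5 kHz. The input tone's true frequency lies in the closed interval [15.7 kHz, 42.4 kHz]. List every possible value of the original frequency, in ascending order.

20.3 kHz, 27.3 kHz, 32.2 kHz, 39.2 kHz

Frequencies that alias to 3.5 kHz are k·fs ± 3.5 kHz for integer k ≥ 0.
k=0: 3.5 kHz.
k=1: 8.4 kHz, 15.4 kHz.
k=2: 20.3 kHz, 27.3 kHz.
k=3: 32.2 kHz, 39.2 kHz.
k=4: 44.1 kHz, 51.1 kHz.
Within [15.7 kHz, 42.4 kHz]: 20.3 kHz, 27.3 kHz, 32.2 kHz, 39.2 kHz.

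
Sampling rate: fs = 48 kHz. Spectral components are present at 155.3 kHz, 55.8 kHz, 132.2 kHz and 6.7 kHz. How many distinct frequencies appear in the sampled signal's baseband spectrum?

fs/2 = 24 kHz.
155.3 kHz mod fs = 11.3 kHz.
11.3 kHz ≤ fs/2 = 24 kHz, appears at 11.3 kHz.
55.8 kHz mod fs = 7.8 kHz.
7.8 kHz ≤ fs/2 = 24 kHz, appears at 7.8 kHz.
132.2 kHz mod fs = 36.2 kHz.
36.2 kHz > fs/2 = 24 kHz, folds to fs − 36.2 kHz = 11.8 kHz.
6.7 kHz ≤ fs/2 = 24 kHz, passes unchanged.
Distinct values: {6.7 kHz, 7.8 kHz, 11.3 kHz, 11.8 kHz} → 4.

4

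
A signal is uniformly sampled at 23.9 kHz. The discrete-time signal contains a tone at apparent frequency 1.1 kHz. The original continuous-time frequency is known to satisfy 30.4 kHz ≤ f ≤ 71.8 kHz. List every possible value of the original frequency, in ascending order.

46.7 kHz, 48.9 kHz, 70.6 kHz

Frequencies that alias to 1.1 kHz are k·fs ± 1.1 kHz for integer k ≥ 0.
k=0: 1.1 kHz.
k=1: 22.8 kHz, 25 kHz.
k=2: 46.7 kHz, 48.9 kHz.
k=3: 70.6 kHz, 72.8 kHz.
k=4: 94.5 kHz, 96.7 kHz.
Within [30.4 kHz, 71.8 kHz]: 46.7 kHz, 48.9 kHz, 70.6 kHz.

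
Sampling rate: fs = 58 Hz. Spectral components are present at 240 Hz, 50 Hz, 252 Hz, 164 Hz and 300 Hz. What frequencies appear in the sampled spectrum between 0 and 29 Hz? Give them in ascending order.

fs/2 = 29 Hz.
240 Hz mod fs = 8 Hz.
8 Hz ≤ fs/2 = 29 Hz, appears at 8 Hz.
50 Hz > fs/2 = 29 Hz, folds to fs − 50 Hz = 8 Hz.
252 Hz mod fs = 20 Hz.
20 Hz ≤ fs/2 = 29 Hz, appears at 20 Hz.
164 Hz mod fs = 48 Hz.
48 Hz > fs/2 = 29 Hz, folds to fs − 48 Hz = 10 Hz.
300 Hz mod fs = 10 Hz.
10 Hz ≤ fs/2 = 29 Hz, appears at 10 Hz.
Distinct values: {8 Hz, 10 Hz, 20 Hz}.

8 Hz, 10 Hz, 20 Hz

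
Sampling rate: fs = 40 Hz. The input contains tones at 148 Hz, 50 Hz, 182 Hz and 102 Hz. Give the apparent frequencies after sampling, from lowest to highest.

10 Hz, 12 Hz, 18 Hz

fs/2 = 20 Hz.
148 Hz mod fs = 28 Hz.
28 Hz > fs/2 = 20 Hz, folds to fs − 28 Hz = 12 Hz.
50 Hz mod fs = 10 Hz.
10 Hz ≤ fs/2 = 20 Hz, appears at 10 Hz.
182 Hz mod fs = 22 Hz.
22 Hz > fs/2 = 20 Hz, folds to fs − 22 Hz = 18 Hz.
102 Hz mod fs = 22 Hz.
22 Hz > fs/2 = 20 Hz, folds to fs − 22 Hz = 18 Hz.
Distinct values: {10 Hz, 12 Hz, 18 Hz}.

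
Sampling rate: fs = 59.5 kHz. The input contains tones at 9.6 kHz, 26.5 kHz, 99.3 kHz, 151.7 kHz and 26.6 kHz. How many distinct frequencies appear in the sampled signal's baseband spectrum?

fs/2 = 29.75 kHz.
9.6 kHz ≤ fs/2 = 29.75 kHz, passes unchanged.
26.5 kHz ≤ fs/2 = 29.75 kHz, passes unchanged.
99.3 kHz mod fs = 39.8 kHz.
39.8 kHz > fs/2 = 29.75 kHz, folds to fs − 39.8 kHz = 19.7 kHz.
151.7 kHz mod fs = 32.7 kHz.
32.7 kHz > fs/2 = 29.75 kHz, folds to fs − 32.7 kHz = 26.8 kHz.
26.6 kHz ≤ fs/2 = 29.75 kHz, passes unchanged.
Distinct values: {9.6 kHz, 19.7 kHz, 26.5 kHz, 26.6 kHz, 26.8 kHz} → 5.

5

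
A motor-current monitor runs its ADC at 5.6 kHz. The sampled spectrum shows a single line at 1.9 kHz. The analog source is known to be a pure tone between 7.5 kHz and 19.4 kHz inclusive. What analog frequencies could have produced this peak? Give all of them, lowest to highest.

7.5 kHz, 9.3 kHz, 13.1 kHz, 14.9 kHz, 18.7 kHz

Frequencies that alias to 1.9 kHz are k·fs ± 1.9 kHz for integer k ≥ 0.
k=0: 1.9 kHz.
k=1: 3.7 kHz, 7.5 kHz.
k=2: 9.3 kHz, 13.1 kHz.
k=3: 14.9 kHz, 18.7 kHz.
k=4: 20.5 kHz, 24.3 kHz.
Within [7.5 kHz, 19.4 kHz]: 7.5 kHz, 9.3 kHz, 13.1 kHz, 14.9 kHz, 18.7 kHz.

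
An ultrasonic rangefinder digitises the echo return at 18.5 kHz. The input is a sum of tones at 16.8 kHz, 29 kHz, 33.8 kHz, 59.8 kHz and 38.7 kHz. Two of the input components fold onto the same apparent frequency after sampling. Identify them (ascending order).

16.8 kHz, 38.7 kHz

fs/2 = 9.25 kHz.
16.8 kHz > fs/2 = 9.25 kHz, folds to fs − 16.8 kHz = 1.7 kHz.
29 kHz mod fs = 10.5 kHz.
10.5 kHz > fs/2 = 9.25 kHz, folds to fs − 10.5 kHz = 8 kHz.
33.8 kHz mod fs = 15.3 kHz.
15.3 kHz > fs/2 = 9.25 kHz, folds to fs − 15.3 kHz = 3.2 kHz.
59.8 kHz mod fs = 4.3 kHz.
4.3 kHz ≤ fs/2 = 9.25 kHz, appears at 4.3 kHz.
38.7 kHz mod fs = 1.7 kHz.
1.7 kHz ≤ fs/2 = 9.25 kHz, appears at 1.7 kHz.
16.8 kHz and 38.7 kHz both map to 1.7 kHz.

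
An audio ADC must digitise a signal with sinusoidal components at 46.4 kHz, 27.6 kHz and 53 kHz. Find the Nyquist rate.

Highest-frequency component: 53 kHz.
Nyquist rate = 2 × 53 kHz = 106 kHz.

106 kHz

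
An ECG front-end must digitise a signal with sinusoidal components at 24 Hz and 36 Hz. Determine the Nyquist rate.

72 Hz

Highest-frequency component: 36 Hz.
Nyquist rate = 2 × 36 Hz = 72 Hz.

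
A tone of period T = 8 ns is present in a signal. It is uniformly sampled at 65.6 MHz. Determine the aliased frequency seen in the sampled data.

6.2 MHz

T = 8 ns → f = 1/T = 125 MHz.
125 MHz mod fs = 59.4 MHz.
59.4 MHz > fs/2 = 32.8 MHz, folds to fs − 59.4 MHz = 6.2 MHz.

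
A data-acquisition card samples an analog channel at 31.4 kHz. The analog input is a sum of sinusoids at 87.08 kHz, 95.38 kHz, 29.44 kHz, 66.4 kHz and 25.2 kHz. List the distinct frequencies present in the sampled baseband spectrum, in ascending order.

fs/2 = 15.7 kHz.
87.08 kHz mod fs = 24.28 kHz.
24.28 kHz > fs/2 = 15.7 kHz, folds to fs − 24.28 kHz = 7.12 kHz.
95.38 kHz mod fs = 1.18 kHz.
1.18 kHz ≤ fs/2 = 15.7 kHz, appears at 1.18 kHz.
29.44 kHz > fs/2 = 15.7 kHz, folds to fs − 29.44 kHz = 1.96 kHz.
66.4 kHz mod fs = 3.6 kHz.
3.6 kHz ≤ fs/2 = 15.7 kHz, appears at 3.6 kHz.
25.2 kHz > fs/2 = 15.7 kHz, folds to fs − 25.2 kHz = 6.2 kHz.
Distinct values: {1.18 kHz, 1.96 kHz, 3.6 kHz, 6.2 kHz, 7.12 kHz}.

1.18 kHz, 1.96 kHz, 3.6 kHz, 6.2 kHz, 7.12 kHz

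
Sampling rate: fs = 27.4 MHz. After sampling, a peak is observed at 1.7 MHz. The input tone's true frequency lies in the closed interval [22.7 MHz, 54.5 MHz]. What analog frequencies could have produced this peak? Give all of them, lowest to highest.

Frequencies that alias to 1.7 MHz are k·fs ± 1.7 MHz for integer k ≥ 0.
k=0: 1.7 MHz.
k=1: 25.7 MHz, 29.1 MHz.
k=2: 53.1 MHz, 56.5 MHz.
k=3: 80.5 MHz, 83.9 MHz.
Within [22.7 MHz, 54.5 MHz]: 25.7 MHz, 29.1 MHz, 53.1 MHz.

25.7 MHz, 29.1 MHz, 53.1 MHz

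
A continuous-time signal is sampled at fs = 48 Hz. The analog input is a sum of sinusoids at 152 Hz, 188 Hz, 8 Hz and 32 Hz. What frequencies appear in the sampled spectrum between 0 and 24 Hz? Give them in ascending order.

fs/2 = 24 Hz.
152 Hz mod fs = 8 Hz.
8 Hz ≤ fs/2 = 24 Hz, appears at 8 Hz.
188 Hz mod fs = 44 Hz.
44 Hz > fs/2 = 24 Hz, folds to fs − 44 Hz = 4 Hz.
8 Hz ≤ fs/2 = 24 Hz, passes unchanged.
32 Hz > fs/2 = 24 Hz, folds to fs − 32 Hz = 16 Hz.
Distinct values: {4 Hz, 8 Hz, 16 Hz}.

4 Hz, 8 Hz, 16 Hz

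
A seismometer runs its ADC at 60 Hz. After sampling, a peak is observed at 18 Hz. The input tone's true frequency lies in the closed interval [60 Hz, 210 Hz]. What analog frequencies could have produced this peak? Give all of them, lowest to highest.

Frequencies that alias to 18 Hz are k·fs ± 18 Hz for integer k ≥ 0.
k=0: 18 Hz.
k=1: 42 Hz, 78 Hz.
k=2: 102 Hz, 138 Hz.
k=3: 162 Hz, 198 Hz.
k=4: 222 Hz, 258 Hz.
Within [60 Hz, 210 Hz]: 78 Hz, 102 Hz, 138 Hz, 162 Hz, 198 Hz.

78 Hz, 102 Hz, 138 Hz, 162 Hz, 198 Hz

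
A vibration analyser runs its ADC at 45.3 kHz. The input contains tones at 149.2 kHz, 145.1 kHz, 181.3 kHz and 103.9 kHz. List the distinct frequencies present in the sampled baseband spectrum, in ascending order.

fs/2 = 22.65 kHz.
149.2 kHz mod fs = 13.3 kHz.
13.3 kHz ≤ fs/2 = 22.65 kHz, appears at 13.3 kHz.
145.1 kHz mod fs = 9.2 kHz.
9.2 kHz ≤ fs/2 = 22.65 kHz, appears at 9.2 kHz.
181.3 kHz mod fs = 0.1 kHz.
0.1 kHz ≤ fs/2 = 22.65 kHz, appears at 0.1 kHz.
103.9 kHz mod fs = 13.3 kHz.
13.3 kHz ≤ fs/2 = 22.65 kHz, appears at 13.3 kHz.
Distinct values: {0.1 kHz, 9.2 kHz, 13.3 kHz}.

0.1 kHz, 9.2 kHz, 13.3 kHz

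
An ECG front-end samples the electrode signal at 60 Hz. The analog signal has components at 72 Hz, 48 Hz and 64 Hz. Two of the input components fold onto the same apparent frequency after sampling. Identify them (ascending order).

fs/2 = 30 Hz.
72 Hz mod fs = 12 Hz.
12 Hz ≤ fs/2 = 30 Hz, appears at 12 Hz.
48 Hz > fs/2 = 30 Hz, folds to fs − 48 Hz = 12 Hz.
64 Hz mod fs = 4 Hz.
4 Hz ≤ fs/2 = 30 Hz, appears at 4 Hz.
48 Hz and 72 Hz both map to 12 Hz.

48 Hz, 72 Hz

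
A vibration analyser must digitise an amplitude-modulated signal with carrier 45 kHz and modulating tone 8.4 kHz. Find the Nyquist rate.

106.8 kHz

AM sidebands sit at fc ± fm = 36.6 kHz and 53.4 kHz.
Highest-frequency component: 53.4 kHz.
Nyquist rate = 2 × 53.4 kHz = 106.8 kHz.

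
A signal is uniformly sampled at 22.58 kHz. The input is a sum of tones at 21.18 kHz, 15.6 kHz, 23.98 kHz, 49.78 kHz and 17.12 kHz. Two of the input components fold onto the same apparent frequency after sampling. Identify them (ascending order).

21.18 kHz, 23.98 kHz

fs/2 = 11.29 kHz.
21.18 kHz > fs/2 = 11.29 kHz, folds to fs − 21.18 kHz = 1.4 kHz.
15.6 kHz > fs/2 = 11.29 kHz, folds to fs − 15.6 kHz = 6.98 kHz.
23.98 kHz mod fs = 1.4 kHz.
1.4 kHz ≤ fs/2 = 11.29 kHz, appears at 1.4 kHz.
49.78 kHz mod fs = 4.62 kHz.
4.62 kHz ≤ fs/2 = 11.29 kHz, appears at 4.62 kHz.
17.12 kHz > fs/2 = 11.29 kHz, folds to fs − 17.12 kHz = 5.46 kHz.
21.18 kHz and 23.98 kHz both map to 1.4 kHz.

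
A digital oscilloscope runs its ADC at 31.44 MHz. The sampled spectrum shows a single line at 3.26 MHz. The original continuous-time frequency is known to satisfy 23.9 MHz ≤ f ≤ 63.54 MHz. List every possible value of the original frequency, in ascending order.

Frequencies that alias to 3.26 MHz are k·fs ± 3.26 MHz for integer k ≥ 0.
k=0: 3.26 MHz.
k=1: 28.18 MHz, 34.7 MHz.
k=2: 59.62 MHz, 66.14 MHz.
k=3: 91.06 MHz, 97.58 MHz.
Within [23.9 MHz, 63.54 MHz]: 28.18 MHz, 34.7 MHz, 59.62 MHz.

28.18 MHz, 34.7 MHz, 59.62 MHz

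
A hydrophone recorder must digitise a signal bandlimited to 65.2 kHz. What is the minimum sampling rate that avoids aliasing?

Nyquist rate = 2 × 65.2 kHz = 130.4 kHz.

130.4 kHz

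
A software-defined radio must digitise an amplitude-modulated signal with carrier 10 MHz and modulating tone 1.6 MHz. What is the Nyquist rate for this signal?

AM sidebands sit at fc ± fm = 8.4 MHz and 11.6 MHz.
Highest-frequency component: 11.6 MHz.
Nyquist rate = 2 × 11.6 MHz = 23.2 MHz.

23.2 MHz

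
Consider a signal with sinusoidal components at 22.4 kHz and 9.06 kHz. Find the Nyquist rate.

Highest-frequency component: 22.4 kHz.
Nyquist rate = 2 × 22.4 kHz = 44.8 kHz.

44.8 kHz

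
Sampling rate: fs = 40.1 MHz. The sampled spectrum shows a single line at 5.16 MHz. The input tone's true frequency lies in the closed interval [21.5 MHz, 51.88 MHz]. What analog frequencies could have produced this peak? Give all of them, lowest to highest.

34.94 MHz, 45.26 MHz

Frequencies that alias to 5.16 MHz are k·fs ± 5.16 MHz for integer k ≥ 0.
k=0: 5.16 MHz.
k=1: 34.94 MHz, 45.26 MHz.
k=2: 75.04 MHz, 85.36 MHz.
Within [21.5 MHz, 51.88 MHz]: 34.94 MHz, 45.26 MHz.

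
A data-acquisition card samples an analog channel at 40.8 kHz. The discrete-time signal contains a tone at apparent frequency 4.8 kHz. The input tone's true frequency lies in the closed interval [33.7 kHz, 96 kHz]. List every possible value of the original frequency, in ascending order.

36 kHz, 45.6 kHz, 76.8 kHz, 86.4 kHz

Frequencies that alias to 4.8 kHz are k·fs ± 4.8 kHz for integer k ≥ 0.
k=0: 4.8 kHz.
k=1: 36 kHz, 45.6 kHz.
k=2: 76.8 kHz, 86.4 kHz.
k=3: 117.6 kHz, 127.2 kHz.
Within [33.7 kHz, 96 kHz]: 36 kHz, 45.6 kHz, 76.8 kHz, 86.4 kHz.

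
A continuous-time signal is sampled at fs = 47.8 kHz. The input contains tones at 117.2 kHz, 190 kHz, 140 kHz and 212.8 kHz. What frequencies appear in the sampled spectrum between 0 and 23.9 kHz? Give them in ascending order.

fs/2 = 23.9 kHz.
117.2 kHz mod fs = 21.6 kHz.
21.6 kHz ≤ fs/2 = 23.9 kHz, appears at 21.6 kHz.
190 kHz mod fs = 46.6 kHz.
46.6 kHz > fs/2 = 23.9 kHz, folds to fs − 46.6 kHz = 1.2 kHz.
140 kHz mod fs = 44.4 kHz.
44.4 kHz > fs/2 = 23.9 kHz, folds to fs − 44.4 kHz = 3.4 kHz.
212.8 kHz mod fs = 21.6 kHz.
21.6 kHz ≤ fs/2 = 23.9 kHz, appears at 21.6 kHz.
Distinct values: {1.2 kHz, 3.4 kHz, 21.6 kHz}.

1.2 kHz, 3.4 kHz, 21.6 kHz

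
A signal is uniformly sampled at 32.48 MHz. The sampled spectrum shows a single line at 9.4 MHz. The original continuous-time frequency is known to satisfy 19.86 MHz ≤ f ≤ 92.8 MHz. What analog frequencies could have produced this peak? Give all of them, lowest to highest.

23.08 MHz, 41.88 MHz, 55.56 MHz, 74.36 MHz, 88.04 MHz

Frequencies that alias to 9.4 MHz are k·fs ± 9.4 MHz for integer k ≥ 0.
k=0: 9.4 MHz.
k=1: 23.08 MHz, 41.88 MHz.
k=2: 55.56 MHz, 74.36 MHz.
k=3: 88.04 MHz, 106.84 MHz.
k=4: 120.52 MHz, 139.32 MHz.
Within [19.86 MHz, 92.8 MHz]: 23.08 MHz, 41.88 MHz, 55.56 MHz, 74.36 MHz, 88.04 MHz.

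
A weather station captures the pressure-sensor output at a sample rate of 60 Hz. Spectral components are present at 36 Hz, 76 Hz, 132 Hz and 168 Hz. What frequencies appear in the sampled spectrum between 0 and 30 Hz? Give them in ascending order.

fs/2 = 30 Hz.
36 Hz > fs/2 = 30 Hz, folds to fs − 36 Hz = 24 Hz.
76 Hz mod fs = 16 Hz.
16 Hz ≤ fs/2 = 30 Hz, appears at 16 Hz.
132 Hz mod fs = 12 Hz.
12 Hz ≤ fs/2 = 30 Hz, appears at 12 Hz.
168 Hz mod fs = 48 Hz.
48 Hz > fs/2 = 30 Hz, folds to fs − 48 Hz = 12 Hz.
Distinct values: {12 Hz, 16 Hz, 24 Hz}.

12 Hz, 16 Hz, 24 Hz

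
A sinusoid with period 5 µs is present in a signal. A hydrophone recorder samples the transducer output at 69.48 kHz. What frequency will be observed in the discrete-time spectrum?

8.44 kHz

T = 5 µs → f = 1/T = 200 kHz.
200 kHz mod fs = 61.04 kHz.
61.04 kHz > fs/2 = 34.74 kHz, folds to fs − 61.04 kHz = 8.44 kHz.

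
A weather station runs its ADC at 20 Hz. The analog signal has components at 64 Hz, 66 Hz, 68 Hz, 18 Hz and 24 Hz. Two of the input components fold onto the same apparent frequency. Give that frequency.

fs/2 = 10 Hz.
64 Hz mod fs = 4 Hz.
4 Hz ≤ fs/2 = 10 Hz, appears at 4 Hz.
66 Hz mod fs = 6 Hz.
6 Hz ≤ fs/2 = 10 Hz, appears at 6 Hz.
68 Hz mod fs = 8 Hz.
8 Hz ≤ fs/2 = 10 Hz, appears at 8 Hz.
18 Hz > fs/2 = 10 Hz, folds to fs − 18 Hz = 2 Hz.
24 Hz mod fs = 4 Hz.
4 Hz ≤ fs/2 = 10 Hz, appears at 4 Hz.
24 Hz and 64 Hz both map to 4 Hz.

4 Hz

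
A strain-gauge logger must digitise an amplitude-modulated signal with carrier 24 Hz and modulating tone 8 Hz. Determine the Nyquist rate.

AM sidebands sit at fc ± fm = 16 Hz and 32 Hz.
Highest-frequency component: 32 Hz.
Nyquist rate = 2 × 32 Hz = 64 Hz.

64 Hz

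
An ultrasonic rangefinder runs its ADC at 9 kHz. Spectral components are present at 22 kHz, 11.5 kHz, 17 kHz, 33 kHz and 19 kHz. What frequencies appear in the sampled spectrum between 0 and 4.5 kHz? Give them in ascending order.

fs/2 = 4.5 kHz.
22 kHz mod fs = 4 kHz.
4 kHz ≤ fs/2 = 4.5 kHz, appears at 4 kHz.
11.5 kHz mod fs = 2.5 kHz.
2.5 kHz ≤ fs/2 = 4.5 kHz, appears at 2.5 kHz.
17 kHz mod fs = 8 kHz.
8 kHz > fs/2 = 4.5 kHz, folds to fs − 8 kHz = 1 kHz.
33 kHz mod fs = 6 kHz.
6 kHz > fs/2 = 4.5 kHz, folds to fs − 6 kHz = 3 kHz.
19 kHz mod fs = 1 kHz.
1 kHz ≤ fs/2 = 4.5 kHz, appears at 1 kHz.
Distinct values: {1 kHz, 2.5 kHz, 3 kHz, 4 kHz}.

1 kHz, 2.5 kHz, 3 kHz, 4 kHz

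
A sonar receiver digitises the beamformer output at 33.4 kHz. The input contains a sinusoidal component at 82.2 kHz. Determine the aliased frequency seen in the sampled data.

82.2 kHz mod fs = 15.4 kHz.
15.4 kHz ≤ fs/2 = 16.7 kHz, appears at 15.4 kHz.

15.4 kHz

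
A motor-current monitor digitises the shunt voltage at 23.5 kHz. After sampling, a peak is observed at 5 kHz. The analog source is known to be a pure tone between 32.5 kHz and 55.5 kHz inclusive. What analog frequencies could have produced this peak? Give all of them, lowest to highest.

42 kHz, 52 kHz

Frequencies that alias to 5 kHz are k·fs ± 5 kHz for integer k ≥ 0.
k=0: 5 kHz.
k=1: 18.5 kHz, 28.5 kHz.
k=2: 42 kHz, 52 kHz.
k=3: 65.5 kHz, 75.5 kHz.
Within [32.5 kHz, 55.5 kHz]: 42 kHz, 52 kHz.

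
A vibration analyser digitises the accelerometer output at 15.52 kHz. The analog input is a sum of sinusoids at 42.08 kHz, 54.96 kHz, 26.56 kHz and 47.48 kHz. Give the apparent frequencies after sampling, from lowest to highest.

fs/2 = 7.76 kHz.
42.08 kHz mod fs = 11.04 kHz.
11.04 kHz > fs/2 = 7.76 kHz, folds to fs − 11.04 kHz = 4.48 kHz.
54.96 kHz mod fs = 8.4 kHz.
8.4 kHz > fs/2 = 7.76 kHz, folds to fs − 8.4 kHz = 7.12 kHz.
26.56 kHz mod fs = 11.04 kHz.
11.04 kHz > fs/2 = 7.76 kHz, folds to fs − 11.04 kHz = 4.48 kHz.
47.48 kHz mod fs = 0.92 kHz.
0.92 kHz ≤ fs/2 = 7.76 kHz, appears at 0.92 kHz.
Distinct values: {0.92 kHz, 4.48 kHz, 7.12 kHz}.

0.92 kHz, 4.48 kHz, 7.12 kHz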